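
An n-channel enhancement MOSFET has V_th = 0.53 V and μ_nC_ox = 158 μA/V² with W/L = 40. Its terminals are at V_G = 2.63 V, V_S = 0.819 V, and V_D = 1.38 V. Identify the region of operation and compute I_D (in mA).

V_GS = V_G − V_S = 2.63 − 0.819 = 1.81 V; V_DS = V_D − V_S = 1.38 − 0.819 = 0.561 V.
k_n = μ_nC_ox · (W/L) = 6.32 mA/V².
V_ov = V_GS − V_th = 1.81 − 0.53 = 1.28 V.
Since V_DS = 0.561 V < V_ov = 1.28 V, the device is in the triode region.
I_D = k_n [V_ov · V_DS − ½ V_DS²] = 6.32 × [1.28 × 0.561 − 0.5 × 0.561²] = 3.55 mA.

Triode; I_D = 3.55 mA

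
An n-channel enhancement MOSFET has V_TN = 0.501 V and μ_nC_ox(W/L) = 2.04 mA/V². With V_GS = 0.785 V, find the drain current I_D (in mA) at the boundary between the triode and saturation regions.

At the boundary V_DS = V_ov = V_GS − V_TN = 0.785 − 0.501 = 0.284 V.
I_D = ½ k_n V_ov² = 0.5 × 2.04 × 0.284² = 0.0823 mA.

I_D = 0.0823 mA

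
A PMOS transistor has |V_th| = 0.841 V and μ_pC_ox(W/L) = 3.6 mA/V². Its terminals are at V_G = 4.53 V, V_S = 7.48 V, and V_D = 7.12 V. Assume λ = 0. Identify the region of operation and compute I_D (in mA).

V_SG = V_S − V_G = 7.48 − 4.53 = 2.95 V; V_SD = V_S − V_D = 7.48 − 7.12 = 0.36 V.
V_ov = V_SG − |V_th| = 2.95 − 0.841 = 2.11 V.
Since V_SD = 0.36 V < V_ov = 2.11 V, the device is in the triode region.
I_D = k_p [V_ov · V_SD − ½ V_SD²] = 3.6 × [2.11 × 0.36 − 0.5 × 0.36²] = 2.5 mA.

Triode; I_D = 2.50 mA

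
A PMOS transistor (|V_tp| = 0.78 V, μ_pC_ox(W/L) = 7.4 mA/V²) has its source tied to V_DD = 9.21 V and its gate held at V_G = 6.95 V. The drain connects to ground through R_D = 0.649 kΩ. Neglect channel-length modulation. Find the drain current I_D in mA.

V_SG = V_DD − V_G = 9.21 − 6.95 = 2.26 V, so V_ov = 2.26 − 0.78 = 1.48 V.
Assume saturation: I_D = ½ k_p V_ov² = 0.5 × 7.4 × 1.48² = 8.1 mA, giving V_SD = V_DD − I_D R_D = 9.21 − 8.1 × 0.649 = 3.95 V.
V_SD = 3.95 V ≥ V_ov = 1.48 V, confirming saturation.

I_D = 8.10 mA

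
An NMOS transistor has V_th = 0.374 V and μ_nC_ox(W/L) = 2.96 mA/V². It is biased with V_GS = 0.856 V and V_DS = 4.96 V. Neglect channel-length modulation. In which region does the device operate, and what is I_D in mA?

V_ov = V_GS − V_th = 0.856 − 0.374 = 0.482 V.
Since V_DS = 4.96 V ≥ V_ov = 0.482 V, the device is in saturation.
I_D = ½ k_n V_ov² = 0.5 × 2.96 × 0.482² = 0.344 mA.

Saturation; I_D = 0.344 mA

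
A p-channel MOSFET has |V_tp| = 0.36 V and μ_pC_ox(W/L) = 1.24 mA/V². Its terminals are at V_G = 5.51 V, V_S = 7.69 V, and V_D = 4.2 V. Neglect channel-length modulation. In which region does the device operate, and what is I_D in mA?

V_SG = V_S − V_G = 7.69 − 5.51 = 2.18 V; V_SD = V_S − V_D = 7.69 − 4.2 = 3.49 V.
V_ov = V_SG − |V_tp| = 2.18 − 0.36 = 1.82 V.
Since V_SD = 3.49 V ≥ V_ov = 1.82 V, the device is in saturation.
I_D = ½ k_p V_ov² = 0.5 × 1.24 × 1.82² = 2.05 mA.

Saturation; I_D = 2.05 mA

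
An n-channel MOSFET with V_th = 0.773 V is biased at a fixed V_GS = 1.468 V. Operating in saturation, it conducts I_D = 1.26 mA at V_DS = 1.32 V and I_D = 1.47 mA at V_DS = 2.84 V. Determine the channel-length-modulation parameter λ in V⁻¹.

λ = 0.128 V⁻¹

With V_GS fixed, I_D ∝ (1 + λ V_DS) in saturation, so I_D2/I_D1 = (1 + λ V_DS2)/(1 + λ V_DS1).
1.47/1.26 = 1.167 = (1 + 2.84 λ)/(1 + 1.32 λ).
Solving: λ (I_D1 V_DS2 − I_D2 V_DS1) = I_D2 − I_D1, so λ = (1.47 − 1.26) / (1.26 × 2.84 − 1.47 × 1.32) = 0.21 / 1.64 = 0.128 V⁻¹.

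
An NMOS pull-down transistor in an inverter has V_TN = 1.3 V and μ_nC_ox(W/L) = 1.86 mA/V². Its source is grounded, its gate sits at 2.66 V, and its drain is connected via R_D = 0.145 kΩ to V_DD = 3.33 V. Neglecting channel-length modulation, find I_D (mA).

I_D = 1.72 mA

V_GS = V_G = 2.66 V, so V_ov = 2.66 − 1.3 = 1.36 V.
Assume saturation: I_D = ½ k_n V_ov² = 0.5 × 1.86 × 1.36² = 1.72 mA, giving V_DS = V_DD − I_D R_D = 3.33 − 1.72 × 0.145 = 3.08 V.
V_DS = 3.08 V ≥ V_ov = 1.36 V, confirming saturation.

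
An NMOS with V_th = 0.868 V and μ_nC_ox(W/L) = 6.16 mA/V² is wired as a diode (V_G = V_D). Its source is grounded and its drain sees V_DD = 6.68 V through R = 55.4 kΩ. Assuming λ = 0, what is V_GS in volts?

V_GS = 1.05 V

With gate tied to drain, V_GS = V_DS ≥ V_GS − V_th, so the device is in saturation.
KCL at the drain: ½ k_n (V_GS − V_th)² = (V_DD − V_GS)/R.
Let x = V_GS − 0.868. Then 171 x² + x − 5.812 = 0, giving x = 0.182 V (positive root), so V_GS = 1.05 V.
I_D = (V_DD − V_GS)/R = (6.68 − 1.05) / 55.4 = 0.102 mA.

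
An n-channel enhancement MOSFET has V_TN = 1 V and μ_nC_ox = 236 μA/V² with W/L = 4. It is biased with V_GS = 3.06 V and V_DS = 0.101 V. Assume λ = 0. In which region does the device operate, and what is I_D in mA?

k_n = μ_nC_ox · (W/L) = 0.944 mA/V².
V_ov = V_GS − V_TN = 3.06 − 1 = 2.06 V.
Since V_DS = 0.101 V < V_ov = 2.06 V, the device is in the triode region.
I_D = k_n [V_ov · V_DS − ½ V_DS²] = 0.944 × [2.06 × 0.101 − 0.5 × 0.101²] = 0.192 mA.

Triode; I_D = 0.192 mA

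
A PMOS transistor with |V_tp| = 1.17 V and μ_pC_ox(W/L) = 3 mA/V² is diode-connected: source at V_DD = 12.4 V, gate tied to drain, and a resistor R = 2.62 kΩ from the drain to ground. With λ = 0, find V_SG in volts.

V_SG = 2.74 V

With gate tied to drain, V_SG = V_SD ≥ V_SG − |V_tp|, so the device is in saturation.
KCL at the drain: ½ k_p (V_SG − |V_tp|)² = (V_DD − V_SG)/R.
Let x = V_SG − 1.17. Then 3.93 x² + x − 11.23 = 0, giving x = 1.57 V (positive root), so V_SG = 2.74 V.
I_D = (V_DD − V_SG)/R = (12.4 − 2.74) / 2.62 = 3.69 mA.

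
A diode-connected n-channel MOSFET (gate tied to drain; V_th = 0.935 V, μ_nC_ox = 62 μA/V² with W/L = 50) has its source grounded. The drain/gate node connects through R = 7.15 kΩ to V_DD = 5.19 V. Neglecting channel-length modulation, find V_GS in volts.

With gate tied to drain, V_GS = V_DS ≥ V_GS − V_th, so the device is in saturation.
k_n = μ_nC_ox · (W/L) = 3.1 mA/V².
KCL at the drain: ½ k_n (V_GS − V_th)² = (V_DD − V_GS)/R.
Let x = V_GS − 0.935. Then 11.1 x² + x − 4.255 = 0, giving x = 0.576 V (positive root), so V_GS = 1.51 V.
I_D = (V_DD − V_GS)/R = (5.19 − 1.51) / 7.15 = 0.515 mA.

V_GS = 1.51 V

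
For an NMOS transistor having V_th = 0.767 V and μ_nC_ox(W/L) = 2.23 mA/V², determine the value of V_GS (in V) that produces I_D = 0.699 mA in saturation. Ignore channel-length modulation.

In saturation I_D = ½ k_n (V_GS − V_th)², so V_GS − V_th = √(2 I_D / k_n) = √(2 × 0.699 / 2.23) = 0.792 V.
V_GS = 0.767 + 0.792 = 1.56 V.

V_GS = 1.56 V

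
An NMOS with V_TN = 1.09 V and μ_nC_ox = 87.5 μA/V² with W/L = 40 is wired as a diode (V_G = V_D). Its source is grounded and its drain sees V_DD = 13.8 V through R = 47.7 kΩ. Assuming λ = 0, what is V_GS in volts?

V_GS = 1.47 V

With gate tied to drain, V_GS = V_DS ≥ V_GS − V_TN, so the device is in saturation.
k_n = μ_nC_ox · (W/L) = 3.5 mA/V².
KCL at the drain: ½ k_n (V_GS − V_TN)² = (V_DD − V_GS)/R.
Let x = V_GS − 1.09. Then 83.5 x² + x − 12.71 = 0, giving x = 0.384 V (positive root), so V_GS = 1.47 V.
I_D = (V_DD − V_GS)/R = (13.8 − 1.47) / 47.7 = 0.258 mA.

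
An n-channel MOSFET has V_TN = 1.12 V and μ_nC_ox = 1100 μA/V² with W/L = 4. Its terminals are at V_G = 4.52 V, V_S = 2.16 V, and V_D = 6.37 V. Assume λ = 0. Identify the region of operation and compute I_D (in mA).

V_GS = V_G − V_S = 4.52 − 2.16 = 2.36 V; V_DS = V_D − V_S = 6.37 − 2.16 = 4.21 V.
k_n = μ_nC_ox · (W/L) = 4.4 mA/V².
V_ov = V_GS − V_TN = 2.36 − 1.12 = 1.24 V.
Since V_DS = 4.21 V ≥ V_ov = 1.24 V, the device is in saturation.
I_D = ½ k_n V_ov² = 0.5 × 4.4 × 1.24² = 3.38 mA.

Saturation; I_D = 3.38 mA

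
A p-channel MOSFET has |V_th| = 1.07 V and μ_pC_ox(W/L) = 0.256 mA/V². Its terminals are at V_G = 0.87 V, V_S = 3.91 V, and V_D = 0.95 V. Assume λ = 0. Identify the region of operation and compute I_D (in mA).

V_SG = V_S − V_G = 3.91 − 0.87 = 3.04 V; V_SD = V_S − V_D = 3.91 − 0.95 = 2.96 V.
V_ov = V_SG − |V_th| = 3.04 − 1.07 = 1.97 V.
Since V_SD = 2.96 V ≥ V_ov = 1.97 V, the device is in saturation.
I_D = ½ k_p V_ov² = 0.5 × 0.256 × 1.97² = 0.497 mA.

Saturation; I_D = 0.497 mA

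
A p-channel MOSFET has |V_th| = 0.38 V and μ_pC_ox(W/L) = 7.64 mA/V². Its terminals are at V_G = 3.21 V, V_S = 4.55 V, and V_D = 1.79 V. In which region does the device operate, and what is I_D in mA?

V_SG = V_S − V_G = 4.55 − 3.21 = 1.34 V; V_SD = V_S − V_D = 4.55 − 1.79 = 2.76 V.
V_ov = V_SG − |V_th| = 1.34 − 0.38 = 0.96 V.
Since V_SD = 2.76 V ≥ V_ov = 0.96 V, the device is in saturation.
I_D = ½ k_p V_ov² = 0.5 × 7.64 × 0.96² = 3.52 mA.

Saturation; I_D = 3.52 mA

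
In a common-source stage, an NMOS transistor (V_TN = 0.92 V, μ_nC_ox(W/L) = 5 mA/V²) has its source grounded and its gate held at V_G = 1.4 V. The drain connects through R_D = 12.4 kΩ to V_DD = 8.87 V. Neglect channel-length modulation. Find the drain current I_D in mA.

I_D = 0.576 mA

V_GS = V_G = 1.4 V, so V_ov = 1.4 − 0.92 = 0.48 V.
Assume saturation: I_D = ½ k_n V_ov² = 0.5 × 5 × 0.48² = 0.576 mA, giving V_DS = V_DD − I_D R_D = 8.87 − 0.576 × 12.4 = 1.73 V.
V_DS = 1.73 V ≥ V_ov = 0.48 V, confirming saturation.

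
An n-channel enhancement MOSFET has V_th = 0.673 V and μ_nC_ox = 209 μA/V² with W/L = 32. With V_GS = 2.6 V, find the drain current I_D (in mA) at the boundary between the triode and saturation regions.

At the boundary V_DS = V_ov = V_GS − V_th = 2.6 − 0.673 = 1.93 V.
k_n = μ_nC_ox · (W/L) = 6.688 mA/V².
I_D = ½ k_n V_ov² = 0.5 × 6.688 × 1.93² = 12.4 mA.

I_D = 12.4 mA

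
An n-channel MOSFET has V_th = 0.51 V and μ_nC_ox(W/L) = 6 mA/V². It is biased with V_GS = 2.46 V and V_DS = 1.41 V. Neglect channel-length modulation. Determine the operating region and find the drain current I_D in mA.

V_ov = V_GS − V_th = 2.46 − 0.51 = 1.95 V.
Since V_DS = 1.41 V < V_ov = 1.95 V, the device is in the triode region.
I_D = k_n [V_ov · V_DS − ½ V_DS²] = 6 × [1.95 × 1.41 − 0.5 × 1.41²] = 10.5 mA.

Triode; I_D = 10.5 mA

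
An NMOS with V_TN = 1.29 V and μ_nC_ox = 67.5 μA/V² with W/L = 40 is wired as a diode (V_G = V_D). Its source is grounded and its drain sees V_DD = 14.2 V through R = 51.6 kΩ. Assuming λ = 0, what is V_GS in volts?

With gate tied to drain, V_GS = V_DS ≥ V_GS − V_TN, so the device is in saturation.
k_n = μ_nC_ox · (W/L) = 2.7 mA/V².
KCL at the drain: ½ k_n (V_GS − V_TN)² = (V_DD − V_GS)/R.
Let x = V_GS − 1.29. Then 69.7 x² + x − 12.91 = 0, giving x = 0.423 V (positive root), so V_GS = 1.71 V.
I_D = (V_DD − V_GS)/R = (14.2 − 1.71) / 51.6 = 0.242 mA.

V_GS = 1.71 V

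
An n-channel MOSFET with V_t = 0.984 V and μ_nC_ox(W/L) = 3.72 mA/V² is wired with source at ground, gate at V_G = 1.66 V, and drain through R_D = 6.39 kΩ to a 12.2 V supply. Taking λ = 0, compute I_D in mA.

V_GS = V_G = 1.66 V, so V_ov = 1.66 − 0.984 = 0.676 V.
Assume saturation: I_D = ½ k_n V_ov² = 0.5 × 3.72 × 0.676² = 0.85 mA, giving V_DS = V_DD − I_D R_D = 12.2 − 0.85 × 6.39 = 6.77 V.
V_DS = 6.77 V ≥ V_ov = 0.676 V, confirming saturation.

I_D = 0.850 mA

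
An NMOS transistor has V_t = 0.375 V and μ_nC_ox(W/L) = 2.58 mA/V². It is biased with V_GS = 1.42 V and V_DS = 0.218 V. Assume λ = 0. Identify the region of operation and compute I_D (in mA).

Triode; I_D = 0.526 mA

V_ov = V_GS − V_t = 1.42 − 0.375 = 1.04 V.
Since V_DS = 0.218 V < V_ov = 1.04 V, the device is in the triode region.
I_D = k_n [V_ov · V_DS − ½ V_DS²] = 2.58 × [1.04 × 0.218 − 0.5 × 0.218²] = 0.526 mA.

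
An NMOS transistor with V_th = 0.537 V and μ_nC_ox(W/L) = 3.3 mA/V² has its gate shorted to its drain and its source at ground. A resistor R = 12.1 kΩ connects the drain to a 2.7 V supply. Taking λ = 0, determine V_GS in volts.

With gate tied to drain, V_GS = V_DS ≥ V_GS − V_th, so the device is in saturation.
KCL at the drain: ½ k_n (V_GS − V_th)² = (V_DD − V_GS)/R.
Let x = V_GS − 0.537. Then 20 x² + x − 2.163 = 0, giving x = 0.305 V (positive root), so V_GS = 0.842 V.
I_D = (V_DD − V_GS)/R = (2.7 − 0.842) / 12.1 = 0.154 mA.

V_GS = 0.842 V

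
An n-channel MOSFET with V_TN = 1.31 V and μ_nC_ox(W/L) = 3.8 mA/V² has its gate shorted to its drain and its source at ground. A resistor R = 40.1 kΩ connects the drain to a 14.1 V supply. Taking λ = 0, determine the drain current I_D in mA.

With gate tied to drain, V_GS = V_DS ≥ V_GS − V_TN, so the device is in saturation.
KCL at the drain: ½ k_n (V_GS − V_TN)² = (V_DD − V_GS)/R.
Let x = V_GS − 1.31. Then 76.2 x² + x − 12.79 = 0, giving x = 0.403 V (positive root), so V_GS = 1.71 V.
I_D = (V_DD − V_GS)/R = (14.1 − 1.71) / 40.1 = 0.309 mA.

I_D = 0.309 mA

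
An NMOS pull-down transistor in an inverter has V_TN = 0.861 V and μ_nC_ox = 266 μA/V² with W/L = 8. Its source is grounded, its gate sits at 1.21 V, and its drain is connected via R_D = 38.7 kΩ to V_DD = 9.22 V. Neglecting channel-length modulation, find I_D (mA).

V_GS = V_G = 1.21 V, so V_ov = 1.21 − 0.861 = 0.349 V.
k_n = μ_nC_ox · (W/L) = 2.128 mA/V².
Assume saturation: I_D = ½ k_n V_ov² = 0.5 × 2.128 × 0.349² = 0.13 mA, giving V_DS = V_DD − I_D R_D = 9.22 − 0.13 × 38.7 = 4.2 V.
V_DS = 4.2 V ≥ V_ov = 0.349 V, confirming saturation.

I_D = 0.130 mA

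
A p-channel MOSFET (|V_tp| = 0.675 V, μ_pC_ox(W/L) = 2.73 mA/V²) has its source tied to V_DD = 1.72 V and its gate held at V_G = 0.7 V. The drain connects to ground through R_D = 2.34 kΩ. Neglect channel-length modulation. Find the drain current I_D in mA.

V_SG = V_DD − V_G = 1.72 − 0.7 = 1.02 V, so V_ov = 1.02 − 0.675 = 0.345 V.
Assume saturation: I_D = ½ k_p V_ov² = 0.5 × 2.73 × 0.345² = 0.162 mA, giving V_SD = V_DD − I_D R_D = 1.72 − 0.162 × 2.34 = 1.34 V.
V_SD = 1.34 V ≥ V_ov = 0.345 V, confirming saturation.

I_D = 0.162 mA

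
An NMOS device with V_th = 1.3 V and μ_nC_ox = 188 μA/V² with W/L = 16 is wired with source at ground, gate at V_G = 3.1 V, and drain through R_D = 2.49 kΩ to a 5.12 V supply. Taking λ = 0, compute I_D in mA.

V_GS = V_G = 3.1 V, so V_ov = 3.1 − 1.3 = 1.8 V.
k_n = μ_nC_ox · (W/L) = 3.008 mA/V².
Assume saturation: I_D = ½ k_n V_ov² = 0.5 × 3.008 × 1.8² = 4.87 mA, giving V_DS = V_DD − I_D R_D = 5.12 − 4.87 × 2.49 = -7.01 V.
But -7.01 V < V_ov = 1.8 V, so the device is actually in triode.
In triode I_D = k_n[V_ov V_DS − ½ V_DS²] and I_D = (V_DD − V_DS)/R_D. Equating: 3.74 V_DS² − 14.48 V_DS + 5.12 = 0, giving V_DS = 0.394 V (the root below V_ov).
I_D = (5.12 − 0.394) / 2.49 = 1.9 mA.

I_D = 1.90 mA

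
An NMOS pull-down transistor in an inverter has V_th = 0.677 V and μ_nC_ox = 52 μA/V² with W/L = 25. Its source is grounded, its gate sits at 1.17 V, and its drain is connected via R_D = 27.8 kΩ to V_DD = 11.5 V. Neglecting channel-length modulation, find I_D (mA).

V_GS = V_G = 1.17 V, so V_ov = 1.17 − 0.677 = 0.493 V.
k_n = μ_nC_ox · (W/L) = 1.3 mA/V².
Assume saturation: I_D = ½ k_n V_ov² = 0.5 × 1.3 × 0.493² = 0.158 mA, giving V_DS = V_DD − I_D R_D = 11.5 − 0.158 × 27.8 = 7.11 V.
V_DS = 7.11 V ≥ V_ov = 0.493 V, confirming saturation.

I_D = 0.158 mA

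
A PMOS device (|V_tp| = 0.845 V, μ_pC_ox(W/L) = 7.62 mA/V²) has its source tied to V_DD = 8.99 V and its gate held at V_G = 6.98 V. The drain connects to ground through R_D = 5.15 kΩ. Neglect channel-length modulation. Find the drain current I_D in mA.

V_SG = V_DD − V_G = 8.99 − 6.98 = 2.01 V, so V_ov = 2.01 − 0.845 = 1.16 V.
Assume saturation: I_D = ½ k_p V_ov² = 0.5 × 7.62 × 1.16² = 5.17 mA, giving V_SD = V_DD − I_D R_D = 8.99 − 5.17 × 5.15 = -17.6 V.
But -17.6 V < V_ov = 1.16 V, so the device is actually in triode.
In triode I_D = k_p[V_ov V_SD − ½ V_SD²] and I_D = (V_DD − V_SD)/R_D. Equating: 19.6 V_SD² − 46.72 V_SD + 8.99 = 0, giving V_SD = 0.211 V (the root below V_ov).
I_D = (8.99 − 0.211) / 5.15 = 1.7 mA.

I_D = 1.70 mA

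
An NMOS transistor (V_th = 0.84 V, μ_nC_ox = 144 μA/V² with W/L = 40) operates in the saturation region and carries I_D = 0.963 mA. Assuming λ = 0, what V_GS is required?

V_GS = 1.42 V

k_n = μ_nC_ox · (W/L) = 5.76 mA/V².
In saturation I_D = ½ k_n (V_GS − V_th)², so V_GS − V_th = √(2 I_D / k_n) = √(2 × 0.963 / 5.76) = 0.578 V.
V_GS = 0.84 + 0.578 = 1.42 V.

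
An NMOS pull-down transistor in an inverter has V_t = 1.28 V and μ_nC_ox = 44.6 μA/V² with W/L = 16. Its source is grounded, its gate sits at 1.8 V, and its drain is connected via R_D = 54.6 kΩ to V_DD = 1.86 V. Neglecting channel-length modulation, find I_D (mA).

I_D = 0.0323 mA

V_GS = V_G = 1.8 V, so V_ov = 1.8 − 1.28 = 0.52 V.
k_n = μ_nC_ox · (W/L) = 0.7136 mA/V².
Assume saturation: I_D = ½ k_n V_ov² = 0.5 × 0.7136 × 0.52² = 0.0965 mA, giving V_DS = V_DD − I_D R_D = 1.86 − 0.0965 × 54.6 = -3.41 V.
But -3.41 V < V_ov = 0.52 V, so the device is actually in triode.
In triode I_D = k_n[V_ov V_DS − ½ V_DS²] and I_D = (V_DD − V_DS)/R_D. Equating: 19.5 V_DS² − 21.26 V_DS + 1.86 = 0, giving V_DS = 0.0959 V (the root below V_ov).
I_D = (1.86 − 0.0959) / 54.6 = 0.0323 mA.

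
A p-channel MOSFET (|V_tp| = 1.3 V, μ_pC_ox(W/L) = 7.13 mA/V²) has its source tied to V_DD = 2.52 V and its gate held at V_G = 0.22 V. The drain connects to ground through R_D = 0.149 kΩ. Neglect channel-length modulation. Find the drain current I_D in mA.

V_SG = V_DD − V_G = 2.52 − 0.22 = 2.3 V, so V_ov = 2.3 − 1.3 = 1 V.
Assume saturation: I_D = ½ k_p V_ov² = 0.5 × 7.13 × 1² = 3.56 mA, giving V_SD = V_DD − I_D R_D = 2.52 − 3.56 × 0.149 = 1.99 V.
V_SD = 1.99 V ≥ V_ov = 1 V, confirming saturation.

I_D = 3.56 mA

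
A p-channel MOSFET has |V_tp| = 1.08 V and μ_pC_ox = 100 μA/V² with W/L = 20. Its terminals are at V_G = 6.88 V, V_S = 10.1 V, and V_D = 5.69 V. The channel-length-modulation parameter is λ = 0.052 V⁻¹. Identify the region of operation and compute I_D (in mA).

Saturation; I_D = 5.63 mA

V_SG = V_S − V_G = 10.1 − 6.88 = 3.22 V; V_SD = V_S − V_D = 10.1 − 5.69 = 4.41 V.
k_p = μ_pC_ox · (W/L) = 2 mA/V².
V_ov = V_SG − |V_tp| = 3.22 − 1.08 = 2.14 V.
Since V_SD = 4.41 V ≥ V_ov = 2.14 V, the device is in saturation.
I_D = ½ k_p V_ov² (1 + λ V_SD) = 0.5 × 2 × 2.14² × (1 + 0.052 × 4.41) = 5.63 mA.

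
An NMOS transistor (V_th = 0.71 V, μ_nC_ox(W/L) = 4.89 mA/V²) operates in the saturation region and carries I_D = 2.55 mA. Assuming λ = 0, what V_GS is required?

V_GS = 1.73 V

In saturation I_D = ½ k_n (V_GS − V_th)², so V_GS − V_th = √(2 I_D / k_n) = √(2 × 2.55 / 4.89) = 1.02 V.
V_GS = 0.71 + 1.02 = 1.73 V.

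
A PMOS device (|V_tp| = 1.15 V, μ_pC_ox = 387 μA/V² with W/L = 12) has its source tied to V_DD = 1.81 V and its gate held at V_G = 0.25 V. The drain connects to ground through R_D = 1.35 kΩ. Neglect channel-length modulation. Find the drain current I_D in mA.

V_SG = V_DD − V_G = 1.81 − 0.25 = 1.56 V, so V_ov = 1.56 − 1.15 = 0.41 V.
k_p = μ_pC_ox · (W/L) = 4.644 mA/V².
Assume saturation: I_D = ½ k_p V_ov² = 0.5 × 4.644 × 0.41² = 0.39 mA, giving V_SD = V_DD − I_D R_D = 1.81 − 0.39 × 1.35 = 1.28 V.
V_SD = 1.28 V ≥ V_ov = 0.41 V, confirming saturation.

I_D = 0.390 mA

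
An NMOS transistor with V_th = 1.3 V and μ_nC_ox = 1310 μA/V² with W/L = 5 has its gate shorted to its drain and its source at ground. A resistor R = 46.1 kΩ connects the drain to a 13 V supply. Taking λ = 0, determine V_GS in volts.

With gate tied to drain, V_GS = V_DS ≥ V_GS − V_th, so the device is in saturation.
k_n = μ_nC_ox · (W/L) = 6.55 mA/V².
KCL at the drain: ½ k_n (V_GS − V_th)² = (V_DD − V_GS)/R.
Let x = V_GS − 1.3. Then 151 x² + x − 11.7 = 0, giving x = 0.275 V (positive root), so V_GS = 1.58 V.
I_D = (V_DD − V_GS)/R = (13 − 1.58) / 46.1 = 0.248 mA.

V_GS = 1.58 V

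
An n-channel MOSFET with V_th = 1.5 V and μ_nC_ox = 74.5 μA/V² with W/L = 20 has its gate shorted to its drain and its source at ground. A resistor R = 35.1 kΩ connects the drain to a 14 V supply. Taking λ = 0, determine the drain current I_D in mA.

I_D = 0.337 mA

With gate tied to drain, V_GS = V_DS ≥ V_GS − V_th, so the device is in saturation.
k_n = μ_nC_ox · (W/L) = 1.49 mA/V².
KCL at the drain: ½ k_n (V_GS − V_th)² = (V_DD − V_GS)/R.
Let x = V_GS − 1.5. Then 26.1 x² + x − 12.5 = 0, giving x = 0.673 V (positive root), so V_GS = 2.17 V.
I_D = (V_DD − V_GS)/R = (14 − 2.17) / 35.1 = 0.337 mA.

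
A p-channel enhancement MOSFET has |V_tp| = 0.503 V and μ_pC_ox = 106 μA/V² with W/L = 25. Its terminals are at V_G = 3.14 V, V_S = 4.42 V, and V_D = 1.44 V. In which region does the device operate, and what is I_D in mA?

Saturation; I_D = 0.800 mA

V_SG = V_S − V_G = 4.42 − 3.14 = 1.28 V; V_SD = V_S − V_D = 4.42 − 1.44 = 2.98 V.
k_p = μ_pC_ox · (W/L) = 2.65 mA/V².
V_ov = V_SG − |V_tp| = 1.28 − 0.503 = 0.777 V.
Since V_SD = 2.98 V ≥ V_ov = 0.777 V, the device is in saturation.
I_D = ½ k_p V_ov² = 0.5 × 2.65 × 0.777² = 0.8 mA.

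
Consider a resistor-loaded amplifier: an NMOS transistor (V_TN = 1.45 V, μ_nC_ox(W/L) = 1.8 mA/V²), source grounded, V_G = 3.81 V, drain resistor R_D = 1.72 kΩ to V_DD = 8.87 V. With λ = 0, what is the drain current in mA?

V_GS = V_G = 3.81 V, so V_ov = 3.81 − 1.45 = 2.36 V.
Assume saturation: I_D = ½ k_n V_ov² = 0.5 × 1.8 × 2.36² = 5.01 mA, giving V_DS = V_DD − I_D R_D = 8.87 − 5.01 × 1.72 = 0.248 V.
But 0.248 V < V_ov = 2.36 V, so the device is actually in triode.
In triode I_D = k_n[V_ov V_DS − ½ V_DS²] and I_D = (V_DD − V_DS)/R_D. Equating: 1.55 V_DS² − 8.307 V_DS + 8.87 = 0, giving V_DS = 1.47 V (the root below V_ov).
I_D = (8.87 − 1.47) / 1.72 = 4.3 mA.

I_D = 4.30 mA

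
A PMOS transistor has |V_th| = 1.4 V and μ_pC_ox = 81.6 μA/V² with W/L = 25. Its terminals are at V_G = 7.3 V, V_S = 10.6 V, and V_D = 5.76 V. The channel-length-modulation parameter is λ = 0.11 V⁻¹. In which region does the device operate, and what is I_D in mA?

V_SG = V_S − V_G = 10.6 − 7.3 = 3.3 V; V_SD = V_S − V_D = 10.6 − 5.76 = 4.84 V.
k_p = μ_pC_ox · (W/L) = 2.04 mA/V².
V_ov = V_SG − |V_th| = 3.3 − 1.4 = 1.9 V.
Since V_SD = 4.84 V ≥ V_ov = 1.9 V, the device is in saturation.
I_D = ½ k_p V_ov² (1 + λ V_SD) = 0.5 × 2.04 × 1.9² × (1 + 0.11 × 4.84) = 5.64 mA.

Saturation; I_D = 5.64 mA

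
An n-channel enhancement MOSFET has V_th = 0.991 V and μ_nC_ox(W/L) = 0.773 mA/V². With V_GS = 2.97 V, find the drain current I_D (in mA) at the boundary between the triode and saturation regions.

I_D = 1.51 mA

At the boundary V_DS = V_ov = V_GS − V_th = 2.97 − 0.991 = 1.98 V.
I_D = ½ k_n V_ov² = 0.5 × 0.773 × 1.98² = 1.51 mA.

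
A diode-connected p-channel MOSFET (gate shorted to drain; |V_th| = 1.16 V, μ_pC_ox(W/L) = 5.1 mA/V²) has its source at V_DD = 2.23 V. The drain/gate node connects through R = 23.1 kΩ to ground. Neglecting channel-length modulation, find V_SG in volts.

V_SG = 1.29 V

With gate tied to drain, V_SG = V_SD ≥ V_SG − |V_th|, so the device is in saturation.
KCL at the drain: ½ k_p (V_SG − |V_th|)² = (V_DD − V_SG)/R.
Let x = V_SG − 1.16. Then 58.9 x² + x − 1.07 = 0, giving x = 0.127 V (positive root), so V_SG = 1.29 V.
I_D = (V_DD − V_SG)/R = (2.23 − 1.29) / 23.1 = 0.0408 mA.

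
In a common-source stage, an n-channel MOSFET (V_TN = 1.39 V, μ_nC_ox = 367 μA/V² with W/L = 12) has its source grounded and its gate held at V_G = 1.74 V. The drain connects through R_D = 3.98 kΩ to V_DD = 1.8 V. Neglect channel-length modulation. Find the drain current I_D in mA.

I_D = 0.270 mA

V_GS = V_G = 1.74 V, so V_ov = 1.74 − 1.39 = 0.35 V.
k_n = μ_nC_ox · (W/L) = 4.404 mA/V².
Assume saturation: I_D = ½ k_n V_ov² = 0.5 × 4.404 × 0.35² = 0.27 mA, giving V_DS = V_DD − I_D R_D = 1.8 − 0.27 × 3.98 = 0.726 V.
V_DS = 0.726 V ≥ V_ov = 0.35 V, confirming saturation.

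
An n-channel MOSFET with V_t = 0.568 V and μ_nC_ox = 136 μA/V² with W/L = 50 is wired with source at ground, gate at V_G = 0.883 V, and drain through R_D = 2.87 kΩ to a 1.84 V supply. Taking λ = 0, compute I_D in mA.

I_D = 0.337 mA

V_GS = V_G = 0.883 V, so V_ov = 0.883 − 0.568 = 0.315 V.
k_n = μ_nC_ox · (W/L) = 6.8 mA/V².
Assume saturation: I_D = ½ k_n V_ov² = 0.5 × 6.8 × 0.315² = 0.337 mA, giving V_DS = V_DD − I_D R_D = 1.84 − 0.337 × 2.87 = 0.872 V.
V_DS = 0.872 V ≥ V_ov = 0.315 V, confirming saturation.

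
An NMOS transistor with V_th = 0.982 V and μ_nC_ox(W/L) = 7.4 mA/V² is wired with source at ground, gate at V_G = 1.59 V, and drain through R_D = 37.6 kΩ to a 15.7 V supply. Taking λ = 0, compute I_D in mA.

I_D = 0.415 mA

V_GS = V_G = 1.59 V, so V_ov = 1.59 − 0.982 = 0.608 V.
Assume saturation: I_D = ½ k_n V_ov² = 0.5 × 7.4 × 0.608² = 1.37 mA, giving V_DS = V_DD − I_D R_D = 15.7 − 1.37 × 37.6 = -35.7 V.
But -35.7 V < V_ov = 0.608 V, so the device is actually in triode.
In triode I_D = k_n[V_ov V_DS − ½ V_DS²] and I_D = (V_DD − V_DS)/R_D. Equating: 139 V_DS² − 170.2 V_DS + 15.7 = 0, giving V_DS = 0.101 V (the root below V_ov).
I_D = (15.7 − 0.101) / 37.6 = 0.415 mA.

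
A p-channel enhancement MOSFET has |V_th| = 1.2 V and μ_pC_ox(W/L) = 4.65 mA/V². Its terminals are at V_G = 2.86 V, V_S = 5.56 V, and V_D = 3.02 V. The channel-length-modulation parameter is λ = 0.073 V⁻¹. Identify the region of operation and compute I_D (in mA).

Saturation; I_D = 6.20 mA

V_SG = V_S − V_G = 5.56 − 2.86 = 2.7 V; V_SD = V_S − V_D = 5.56 − 3.02 = 2.54 V.
V_ov = V_SG − |V_th| = 2.7 − 1.2 = 1.5 V.
Since V_SD = 2.54 V ≥ V_ov = 1.5 V, the device is in saturation.
I_D = ½ k_p V_ov² (1 + λ V_SD) = 0.5 × 4.65 × 1.5² × (1 + 0.073 × 2.54) = 6.2 mA.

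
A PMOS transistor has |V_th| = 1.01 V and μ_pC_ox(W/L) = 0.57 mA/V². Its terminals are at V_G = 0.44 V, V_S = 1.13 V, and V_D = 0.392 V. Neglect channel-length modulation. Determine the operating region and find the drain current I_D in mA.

V_SG = V_S − V_G = 1.13 − 0.44 = 0.69 V; V_SD = V_S − V_D = 1.13 − 0.392 = 0.738 V.
V_SG = 0.69 V < |V_th| = 1.01 V, so the transistor is in cutoff.

Cutoff; I_D = 0 mA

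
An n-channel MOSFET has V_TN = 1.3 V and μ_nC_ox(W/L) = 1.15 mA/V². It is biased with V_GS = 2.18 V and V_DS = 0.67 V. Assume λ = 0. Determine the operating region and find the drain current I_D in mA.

V_ov = V_GS − V_TN = 2.18 − 1.3 = 0.88 V.
Since V_DS = 0.67 V < V_ov = 0.88 V, the device is in the triode region.
I_D = k_n [V_ov · V_DS − ½ V_DS²] = 1.15 × [0.88 × 0.67 − 0.5 × 0.67²] = 0.42 mA.

Triode; I_D = 0.420 mA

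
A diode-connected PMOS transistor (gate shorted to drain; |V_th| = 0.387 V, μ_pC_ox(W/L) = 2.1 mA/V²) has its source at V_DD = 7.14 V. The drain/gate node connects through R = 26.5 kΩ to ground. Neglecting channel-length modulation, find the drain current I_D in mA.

I_D = 0.237 mA

With gate tied to drain, V_SG = V_SD ≥ V_SG − |V_th|, so the device is in saturation.
KCL at the drain: ½ k_p (V_SG − |V_th|)² = (V_DD − V_SG)/R.
Let x = V_SG − 0.387. Then 27.8 x² + x − 6.753 = 0, giving x = 0.475 V (positive root), so V_SG = 0.862 V.
I_D = (V_DD − V_SG)/R = (7.14 − 0.862) / 26.5 = 0.237 mA.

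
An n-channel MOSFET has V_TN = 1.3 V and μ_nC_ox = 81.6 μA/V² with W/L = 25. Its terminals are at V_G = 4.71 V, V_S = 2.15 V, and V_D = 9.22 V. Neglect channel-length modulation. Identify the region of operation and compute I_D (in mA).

Saturation; I_D = 1.62 mA

V_GS = V_G − V_S = 4.71 − 2.15 = 2.56 V; V_DS = V_D − V_S = 9.22 − 2.15 = 7.07 V.
k_n = μ_nC_ox · (W/L) = 2.04 mA/V².
V_ov = V_GS − V_TN = 2.56 − 1.3 = 1.26 V.
Since V_DS = 7.07 V ≥ V_ov = 1.26 V, the device is in saturation.
I_D = ½ k_n V_ov² = 0.5 × 2.04 × 1.26² = 1.62 mA.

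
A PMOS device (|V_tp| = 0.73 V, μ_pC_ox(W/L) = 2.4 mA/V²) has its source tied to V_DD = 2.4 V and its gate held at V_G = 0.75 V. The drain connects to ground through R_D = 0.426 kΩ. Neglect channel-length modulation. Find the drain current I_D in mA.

V_SG = V_DD − V_G = 2.4 − 0.75 = 1.65 V, so V_ov = 1.65 − 0.73 = 0.92 V.
Assume saturation: I_D = ½ k_p V_ov² = 0.5 × 2.4 × 0.92² = 1.02 mA, giving V_SD = V_DD − I_D R_D = 2.4 − 1.02 × 0.426 = 1.97 V.
V_SD = 1.97 V ≥ V_ov = 0.92 V, confirming saturation.

I_D = 1.02 mA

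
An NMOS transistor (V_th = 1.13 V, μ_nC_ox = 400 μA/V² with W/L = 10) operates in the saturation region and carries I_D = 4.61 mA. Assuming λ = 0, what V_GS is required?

k_n = μ_nC_ox · (W/L) = 4 mA/V².
In saturation I_D = ½ k_n (V_GS − V_th)², so V_GS − V_th = √(2 I_D / k_n) = √(2 × 4.61 / 4) = 1.52 V.
V_GS = 1.13 + 1.52 = 2.65 V.

V_GS = 2.65 V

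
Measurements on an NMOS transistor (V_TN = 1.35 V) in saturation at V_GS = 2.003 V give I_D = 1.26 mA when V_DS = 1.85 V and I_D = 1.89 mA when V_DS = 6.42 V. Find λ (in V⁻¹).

λ = 0.137 V⁻¹

With V_GS fixed, I_D ∝ (1 + λ V_DS) in saturation, so I_D2/I_D1 = (1 + λ V_DS2)/(1 + λ V_DS1).
1.89/1.26 = 1.5 = (1 + 6.42 λ)/(1 + 1.85 λ).
Solving: λ (I_D1 V_DS2 − I_D2 V_DS1) = I_D2 − I_D1, so λ = (1.89 − 1.26) / (1.26 × 6.42 − 1.89 × 1.85) = 0.63 / 4.59 = 0.137 V⁻¹.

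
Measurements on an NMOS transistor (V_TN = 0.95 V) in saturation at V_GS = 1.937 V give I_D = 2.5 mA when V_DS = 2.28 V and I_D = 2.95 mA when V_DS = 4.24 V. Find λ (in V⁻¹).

With V_GS fixed, I_D ∝ (1 + λ V_DS) in saturation, so I_D2/I_D1 = (1 + λ V_DS2)/(1 + λ V_DS1).
2.95/2.5 = 1.18 = (1 + 4.24 λ)/(1 + 2.28 λ).
Solving: λ (I_D1 V_DS2 − I_D2 V_DS1) = I_D2 − I_D1, so λ = (2.95 − 2.5) / (2.5 × 4.24 − 2.95 × 2.28) = 0.45 / 3.87 = 0.116 V⁻¹.

λ = 0.116 V⁻¹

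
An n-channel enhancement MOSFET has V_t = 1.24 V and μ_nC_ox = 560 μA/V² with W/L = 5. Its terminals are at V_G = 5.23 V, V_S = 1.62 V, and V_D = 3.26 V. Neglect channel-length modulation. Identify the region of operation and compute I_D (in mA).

V_GS = V_G − V_S = 5.23 − 1.62 = 3.61 V; V_DS = V_D − V_S = 3.26 − 1.62 = 1.64 V.
k_n = μ_nC_ox · (W/L) = 2.8 mA/V².
V_ov = V_GS − V_t = 3.61 − 1.24 = 2.37 V.
Since V_DS = 1.64 V < V_ov = 2.37 V, the device is in the triode region.
I_D = k_n [V_ov · V_DS − ½ V_DS²] = 2.8 × [2.37 × 1.64 − 0.5 × 1.64²] = 7.12 mA.

Triode; I_D = 7.12 mA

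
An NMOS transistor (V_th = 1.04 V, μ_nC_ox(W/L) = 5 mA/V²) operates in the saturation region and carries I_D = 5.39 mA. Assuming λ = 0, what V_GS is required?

V_GS = 2.51 V

In saturation I_D = ½ k_n (V_GS − V_th)², so V_GS − V_th = √(2 I_D / k_n) = √(2 × 5.39 / 5) = 1.47 V.
V_GS = 1.04 + 1.47 = 2.51 V.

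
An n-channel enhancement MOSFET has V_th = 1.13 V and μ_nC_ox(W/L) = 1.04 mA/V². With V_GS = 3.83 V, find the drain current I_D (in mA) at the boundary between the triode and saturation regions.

I_D = 3.79 mA

At the boundary V_DS = V_ov = V_GS − V_th = 3.83 − 1.13 = 2.7 V.
I_D = ½ k_n V_ov² = 0.5 × 1.04 × 2.7² = 3.79 mA.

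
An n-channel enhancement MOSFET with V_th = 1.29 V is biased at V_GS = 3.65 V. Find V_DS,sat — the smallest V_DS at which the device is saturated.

V_DS,sat = 2.36 V

The boundary between triode and saturation is V_DS = V_GS − V_th = V_ov.
V_ov = 3.65 − 1.29 = 2.36 V.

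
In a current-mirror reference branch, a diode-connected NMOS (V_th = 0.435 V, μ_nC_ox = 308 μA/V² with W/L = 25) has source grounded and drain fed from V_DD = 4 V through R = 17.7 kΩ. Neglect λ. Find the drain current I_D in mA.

I_D = 0.189 mA

With gate tied to drain, V_GS = V_DS ≥ V_GS − V_th, so the device is in saturation.
k_n = μ_nC_ox · (W/L) = 7.7 mA/V².
KCL at the drain: ½ k_n (V_GS − V_th)² = (V_DD − V_GS)/R.
Let x = V_GS − 0.435. Then 68.1 x² + x − 3.565 = 0, giving x = 0.222 V (positive root), so V_GS = 0.657 V.
I_D = (V_DD − V_GS)/R = (4 − 0.657) / 17.7 = 0.189 mA.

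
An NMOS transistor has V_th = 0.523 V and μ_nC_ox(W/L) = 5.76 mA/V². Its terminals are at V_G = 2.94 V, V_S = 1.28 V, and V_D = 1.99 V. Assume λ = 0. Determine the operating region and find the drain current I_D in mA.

V_GS = V_G − V_S = 2.94 − 1.28 = 1.66 V; V_DS = V_D − V_S = 1.99 − 1.28 = 0.71 V.
V_ov = V_GS − V_th = 1.66 − 0.523 = 1.14 V.
Since V_DS = 0.71 V < V_ov = 1.14 V, the device is in the triode region.
I_D = k_n [V_ov · V_DS − ½ V_DS²] = 5.76 × [1.14 × 0.71 − 0.5 × 0.71²] = 3.2 mA.

Triode; I_D = 3.20 mA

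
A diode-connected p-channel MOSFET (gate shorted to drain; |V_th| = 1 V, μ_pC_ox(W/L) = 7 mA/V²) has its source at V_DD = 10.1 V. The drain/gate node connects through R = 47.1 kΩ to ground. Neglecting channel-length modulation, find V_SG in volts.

With gate tied to drain, V_SG = V_SD ≥ V_SG − |V_th|, so the device is in saturation.
KCL at the drain: ½ k_p (V_SG − |V_th|)² = (V_DD − V_SG)/R.
Let x = V_SG − 1. Then 165 x² + x − 9.1 = 0, giving x = 0.232 V (positive root), so V_SG = 1.23 V.
I_D = (V_DD − V_SG)/R = (10.1 − 1.23) / 47.1 = 0.188 mA.

V_SG = 1.23 V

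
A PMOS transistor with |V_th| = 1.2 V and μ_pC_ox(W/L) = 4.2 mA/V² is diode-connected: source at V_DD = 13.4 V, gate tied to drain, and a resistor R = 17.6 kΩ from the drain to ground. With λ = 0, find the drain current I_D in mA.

I_D = 0.661 mA

With gate tied to drain, V_SG = V_SD ≥ V_SG − |V_th|, so the device is in saturation.
KCL at the drain: ½ k_p (V_SG − |V_th|)² = (V_DD − V_SG)/R.
Let x = V_SG − 1.2. Then 37 x² + x − 12.2 = 0, giving x = 0.561 V (positive root), so V_SG = 1.76 V.
I_D = (V_DD − V_SG)/R = (13.4 − 1.76) / 17.6 = 0.661 mA.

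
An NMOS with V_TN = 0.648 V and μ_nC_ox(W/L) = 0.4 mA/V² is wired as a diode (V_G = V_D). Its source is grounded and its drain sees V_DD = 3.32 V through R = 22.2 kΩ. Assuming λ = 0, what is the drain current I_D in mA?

With gate tied to drain, V_GS = V_DS ≥ V_GS − V_TN, so the device is in saturation.
KCL at the drain: ½ k_n (V_GS − V_TN)² = (V_DD − V_GS)/R.
Let x = V_GS − 0.648. Then 4.44 x² + x − 2.672 = 0, giving x = 0.671 V (positive root), so V_GS = 1.32 V.
I_D = (V_DD − V_GS)/R = (3.32 − 1.32) / 22.2 = 0.0901 mA.

I_D = 0.0901 mA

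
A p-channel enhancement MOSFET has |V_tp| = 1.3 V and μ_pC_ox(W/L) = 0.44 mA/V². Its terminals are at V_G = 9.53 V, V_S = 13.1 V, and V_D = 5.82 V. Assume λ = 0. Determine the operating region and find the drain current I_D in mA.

Saturation; I_D = 1.13 mA

V_SG = V_S − V_G = 13.1 − 9.53 = 3.57 V; V_SD = V_S − V_D = 13.1 − 5.82 = 7.28 V.
V_ov = V_SG − |V_tp| = 3.57 − 1.3 = 2.27 V.
Since V_SD = 7.28 V ≥ V_ov = 2.27 V, the device is in saturation.
I_D = ½ k_p V_ov² = 0.5 × 0.44 × 2.27² = 1.13 mA.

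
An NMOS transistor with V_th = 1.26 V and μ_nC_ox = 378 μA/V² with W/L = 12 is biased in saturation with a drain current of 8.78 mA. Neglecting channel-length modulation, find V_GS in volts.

V_GS = 3.23 V

k_n = μ_nC_ox · (W/L) = 4.536 mA/V².
In saturation I_D = ½ k_n (V_GS − V_th)², so V_GS − V_th = √(2 I_D / k_n) = √(2 × 8.78 / 4.536) = 1.97 V.
V_GS = 1.26 + 1.97 = 3.23 V.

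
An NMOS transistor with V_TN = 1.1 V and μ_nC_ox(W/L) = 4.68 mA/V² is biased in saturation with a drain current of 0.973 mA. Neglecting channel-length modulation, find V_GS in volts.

In saturation I_D = ½ k_n (V_GS − V_TN)², so V_GS − V_TN = √(2 I_D / k_n) = √(2 × 0.973 / 4.68) = 0.645 V.
V_GS = 1.1 + 0.645 = 1.74 V.

V_GS = 1.74 V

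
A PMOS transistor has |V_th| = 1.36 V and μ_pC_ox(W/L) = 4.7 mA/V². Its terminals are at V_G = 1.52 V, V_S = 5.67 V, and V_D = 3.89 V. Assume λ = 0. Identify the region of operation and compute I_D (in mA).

V_SG = V_S − V_G = 5.67 − 1.52 = 4.15 V; V_SD = V_S − V_D = 5.67 − 3.89 = 1.78 V.
V_ov = V_SG − |V_th| = 4.15 − 1.36 = 2.79 V.
Since V_SD = 1.78 V < V_ov = 2.79 V, the device is in the triode region.
I_D = k_p [V_ov · V_SD − ½ V_SD²] = 4.7 × [2.79 × 1.78 − 0.5 × 1.78²] = 15.9 mA.

Triode; I_D = 15.9 mA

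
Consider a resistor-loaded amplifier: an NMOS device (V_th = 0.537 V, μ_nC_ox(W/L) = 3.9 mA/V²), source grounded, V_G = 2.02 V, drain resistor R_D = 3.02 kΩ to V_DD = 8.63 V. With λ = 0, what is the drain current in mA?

V_GS = V_G = 2.02 V, so V_ov = 2.02 − 0.537 = 1.48 V.
Assume saturation: I_D = ½ k_n V_ov² = 0.5 × 3.9 × 1.48² = 4.29 mA, giving V_DS = V_DD − I_D R_D = 8.63 − 4.29 × 3.02 = -4.32 V.
But -4.32 V < V_ov = 1.48 V, so the device is actually in triode.
In triode I_D = k_n[V_ov V_DS − ½ V_DS²] and I_D = (V_DD − V_DS)/R_D. Equating: 5.89 V_DS² − 18.47 V_DS + 8.63 = 0, giving V_DS = 0.571 V (the root below V_ov).
I_D = (8.63 − 0.571) / 3.02 = 2.67 mA.

I_D = 2.67 mA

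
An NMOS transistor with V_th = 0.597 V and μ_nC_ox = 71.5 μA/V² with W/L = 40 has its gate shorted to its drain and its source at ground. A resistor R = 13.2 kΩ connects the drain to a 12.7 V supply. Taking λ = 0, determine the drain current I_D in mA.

I_D = 0.858 mA

With gate tied to drain, V_GS = V_DS ≥ V_GS − V_th, so the device is in saturation.
k_n = μ_nC_ox · (W/L) = 2.86 mA/V².
KCL at the drain: ½ k_n (V_GS − V_th)² = (V_DD − V_GS)/R.
Let x = V_GS − 0.597. Then 18.9 x² + x − 12.1 = 0, giving x = 0.775 V (positive root), so V_GS = 1.37 V.
I_D = (V_DD − V_GS)/R = (12.7 − 1.37) / 13.2 = 0.858 mA.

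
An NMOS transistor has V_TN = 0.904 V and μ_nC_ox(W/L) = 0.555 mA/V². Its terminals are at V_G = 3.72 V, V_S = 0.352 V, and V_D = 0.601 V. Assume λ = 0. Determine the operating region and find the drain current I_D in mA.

Triode; I_D = 0.323 mA

V_GS = V_G − V_S = 3.72 − 0.352 = 3.37 V; V_DS = V_D − V_S = 0.601 − 0.352 = 0.249 V.
V_ov = V_GS − V_TN = 3.37 − 0.904 = 2.46 V.
Since V_DS = 0.249 V < V_ov = 2.46 V, the device is in the triode region.
I_D = k_n [V_ov · V_DS − ½ V_DS²] = 0.555 × [2.46 × 0.249 − 0.5 × 0.249²] = 0.323 mA.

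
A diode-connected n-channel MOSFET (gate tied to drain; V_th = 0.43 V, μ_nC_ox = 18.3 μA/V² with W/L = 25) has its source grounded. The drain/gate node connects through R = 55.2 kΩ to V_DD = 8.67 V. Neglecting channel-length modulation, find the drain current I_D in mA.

I_D = 0.135 mA

With gate tied to drain, V_GS = V_DS ≥ V_GS − V_th, so the device is in saturation.
k_n = μ_nC_ox · (W/L) = 0.4575 mA/V².
KCL at the drain: ½ k_n (V_GS − V_th)² = (V_DD − V_GS)/R.
Let x = V_GS − 0.43. Then 12.6 x² + x − 8.24 = 0, giving x = 0.769 V (positive root), so V_GS = 1.2 V.
I_D = (V_DD − V_GS)/R = (8.67 − 1.2) / 55.2 = 0.135 mA.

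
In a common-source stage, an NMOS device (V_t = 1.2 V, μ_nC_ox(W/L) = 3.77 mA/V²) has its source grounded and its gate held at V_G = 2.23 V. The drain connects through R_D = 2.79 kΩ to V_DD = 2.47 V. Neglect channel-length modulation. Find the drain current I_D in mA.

V_GS = V_G = 2.23 V, so V_ov = 2.23 − 1.2 = 1.03 V.
Assume saturation: I_D = ½ k_n V_ov² = 0.5 × 3.77 × 1.03² = 2 mA, giving V_DS = V_DD − I_D R_D = 2.47 − 2 × 2.79 = -3.11 V.
But -3.11 V < V_ov = 1.03 V, so the device is actually in triode.
In triode I_D = k_n[V_ov V_DS − ½ V_DS²] and I_D = (V_DD − V_DS)/R_D. Equating: 5.26 V_DS² − 11.83 V_DS + 2.47 = 0, giving V_DS = 0.233 V (the root below V_ov).
I_D = (2.47 − 0.233) / 2.79 = 0.802 mA.

I_D = 0.802 mA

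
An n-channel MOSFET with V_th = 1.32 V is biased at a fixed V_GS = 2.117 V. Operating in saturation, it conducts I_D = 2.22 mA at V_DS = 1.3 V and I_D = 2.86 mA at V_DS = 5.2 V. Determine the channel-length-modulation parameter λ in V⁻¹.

With V_GS fixed, I_D ∝ (1 + λ V_DS) in saturation, so I_D2/I_D1 = (1 + λ V_DS2)/(1 + λ V_DS1).
2.86/2.22 = 1.288 = (1 + 5.2 λ)/(1 + 1.3 λ).
Solving: λ (I_D1 V_DS2 − I_D2 V_DS1) = I_D2 − I_D1, so λ = (2.86 − 2.22) / (2.22 × 5.2 − 2.86 × 1.3) = 0.64 / 7.83 = 0.0818 V⁻¹.

λ = 0.0818 V⁻¹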